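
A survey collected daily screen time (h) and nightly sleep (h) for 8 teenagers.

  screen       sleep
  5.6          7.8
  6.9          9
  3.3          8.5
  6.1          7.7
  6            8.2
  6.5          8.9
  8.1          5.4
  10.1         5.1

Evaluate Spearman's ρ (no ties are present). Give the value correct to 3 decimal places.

Rank screen: 2, 6, 1, 4, 3, 5, 7, 8
Rank sleep: 4, 8, 6, 3, 5, 7, 2, 1
d = rank(screen) − rank(sleep): -2, -2, -5, 1, -2, -2, 5, 7; Σd² = 116
ρ = 1 − 6Σd² / [n(n²−1)] = 1 − 6×116 / (8×63) = 1 − 696/504 ≈ -0.381

-0.381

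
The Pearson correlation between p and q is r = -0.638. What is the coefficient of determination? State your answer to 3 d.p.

r² = (-0.638)² = 0.407

0.407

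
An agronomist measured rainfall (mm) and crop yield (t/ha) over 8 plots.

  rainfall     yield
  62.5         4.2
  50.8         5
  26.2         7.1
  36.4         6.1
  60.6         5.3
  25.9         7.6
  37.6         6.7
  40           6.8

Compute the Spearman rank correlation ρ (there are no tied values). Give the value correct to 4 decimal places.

Rank rainfall: 8, 6, 2, 3, 7, 1, 4, 5
Rank yield: 1, 2, 7, 4, 3, 8, 5, 6
d = rank(rainfall) − rank(yield): 7, 4, -5, -1, 4, -7, -1, -1; Σd² = 158
ρ = 1 − 6Σd² / [n(n²−1)] = 1 − 6×158 / (8×63) = 1 − 948/504 ≈ -0.8810

-0.8810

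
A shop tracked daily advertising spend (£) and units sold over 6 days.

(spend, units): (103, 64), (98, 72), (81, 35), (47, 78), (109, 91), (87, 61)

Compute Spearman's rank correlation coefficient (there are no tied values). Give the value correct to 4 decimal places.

0.3714

Rank spend: 5, 4, 2, 1, 6, 3
Rank units: 3, 4, 1, 5, 6, 2
d = rank(spend) − rank(units): 2, 0, 1, -4, 0, 1; Σd² = 22
ρ = 1 − 6Σd² / [n(n²−1)] = 1 − 6×22 / (6×35) = 1 − 132/210 ≈ 0.3714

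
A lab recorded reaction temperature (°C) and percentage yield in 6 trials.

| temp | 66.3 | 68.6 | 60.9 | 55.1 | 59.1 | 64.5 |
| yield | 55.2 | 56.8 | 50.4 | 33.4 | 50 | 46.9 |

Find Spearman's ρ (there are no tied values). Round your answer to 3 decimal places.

0.829

Rank temp: 5, 6, 3, 1, 2, 4
Rank yield: 5, 6, 4, 1, 3, 2
d = rank(temp) − rank(yield): 0, 0, -1, 0, -1, 2; Σd² = 6
ρ = 1 − 6Σd² / [n(n²−1)] = 1 − 6×6 / (6×35) = 1 − 36/210 ≈ 0.829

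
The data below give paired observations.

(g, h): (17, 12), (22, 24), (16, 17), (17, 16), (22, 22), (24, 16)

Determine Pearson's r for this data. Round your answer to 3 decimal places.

n = 6, Σg = 118, Σh = 107, Σg² = 2378, Σh² = 2005, Σgh = 2144
nΣgh − ΣgΣh = 12864 − 12626 = 238
nΣg² − (Σg)² = 14268 − 13924 = 344; nΣh² − (Σh)² = 12030 − 11449 = 581
r = 238 / √(344 × 581) = 238 / 447.0615 ≈ 0.532

0.532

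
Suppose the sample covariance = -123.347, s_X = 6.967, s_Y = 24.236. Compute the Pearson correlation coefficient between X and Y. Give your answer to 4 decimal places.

r = Cov(X,Y) / (s_X · s_Y) = -123.347 / (6.967 × 24.236)
  = -123.347 / 168.8522 ≈ -0.7305

-0.7305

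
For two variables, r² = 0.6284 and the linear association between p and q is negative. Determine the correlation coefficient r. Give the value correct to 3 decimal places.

-0.793

|r| = √0.6284 = 0.793
The association is negative, so r = −0.793.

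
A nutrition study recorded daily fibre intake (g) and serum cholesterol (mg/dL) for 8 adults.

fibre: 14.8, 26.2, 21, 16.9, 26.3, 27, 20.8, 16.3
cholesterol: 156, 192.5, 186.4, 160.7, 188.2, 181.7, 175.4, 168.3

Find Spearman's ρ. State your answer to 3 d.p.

0.810

Rank fibre: 1, 6, 5, 3, 7, 8, 4, 2
Rank cholesterol: 1, 8, 6, 2, 7, 5, 4, 3
d = rank(fibre) − rank(cholesterol): 0, -2, -1, 1, 0, 3, 0, -1; Σd² = 16
ρ = 1 − 6Σd² / [n(n²−1)] = 1 − 6×16 / (8×63) = 1 − 96/504 ≈ 0.810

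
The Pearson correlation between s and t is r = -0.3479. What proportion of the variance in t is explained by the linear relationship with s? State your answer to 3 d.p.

0.121

r² = (-0.3479)² = 0.121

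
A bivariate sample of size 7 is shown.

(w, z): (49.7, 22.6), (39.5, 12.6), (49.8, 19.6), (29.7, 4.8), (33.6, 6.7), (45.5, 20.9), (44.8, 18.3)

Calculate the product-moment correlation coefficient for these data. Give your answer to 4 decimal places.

n = 7, Σw = 292.6, Σz = 105.5, Σw² = 12598.72, Σz² = 1893.31, Σwz = 4735.47
nΣwz − ΣwΣz = 33148.29 − 30869.3 = 2278.99
nΣw² − (Σw)² = 88191.04 − 85614.76 = 2576.28; nΣz² − (Σz)² = 13253.17 − 11130.25 = 2122.92
r = 2278.99 / √(2576.28 × 2122.92) = 2278.99 / 2338.6398 ≈ 0.9745

0.9745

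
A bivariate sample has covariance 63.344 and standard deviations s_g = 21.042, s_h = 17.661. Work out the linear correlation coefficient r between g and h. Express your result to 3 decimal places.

0.170

r = Cov(g,h) / (s_g · s_h) = 63.344 / (21.042 × 17.661)
  = 63.344 / 371.6228 ≈ 0.170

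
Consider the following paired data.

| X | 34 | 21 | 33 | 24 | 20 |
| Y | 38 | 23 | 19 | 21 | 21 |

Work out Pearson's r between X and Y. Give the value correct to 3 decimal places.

0.511

n = 5, ΣX = 132, ΣY = 122, ΣX² = 3662, ΣY² = 3216, ΣXY = 3326
nΣXY − ΣXΣY = 16630 − 16104 = 526
nΣX² − (ΣX)² = 18310 − 17424 = 886; nΣY² − (ΣY)² = 16080 − 14884 = 1196
r = 526 / √(886 × 1196) = 526 / 1029.3959 ≈ 0.511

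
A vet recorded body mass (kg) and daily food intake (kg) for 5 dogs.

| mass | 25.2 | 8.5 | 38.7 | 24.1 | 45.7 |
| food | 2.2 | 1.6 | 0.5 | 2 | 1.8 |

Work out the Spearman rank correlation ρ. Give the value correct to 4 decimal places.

-0.1000

Rank mass: 3, 1, 4, 2, 5
Rank food: 5, 2, 1, 4, 3
d = rank(mass) − rank(food): -2, -1, 3, -2, 2; Σd² = 22
ρ = 1 − 6Σd² / [n(n²−1)] = 1 − 6×22 / (5×24) = 1 − 132/120 ≈ -0.1000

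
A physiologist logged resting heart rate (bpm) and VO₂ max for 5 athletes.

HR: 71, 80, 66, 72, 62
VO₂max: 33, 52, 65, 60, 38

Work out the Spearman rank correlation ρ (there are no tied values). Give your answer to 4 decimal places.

0.1000

Rank HR: 3, 5, 2, 4, 1
Rank VO₂max: 1, 3, 5, 4, 2
d = rank(HR) − rank(VO₂max): 2, 2, -3, 0, -1; Σd² = 18
ρ = 1 − 6Σd² / [n(n²−1)] = 1 − 6×18 / (5×24) = 1 − 108/120 ≈ 0.1000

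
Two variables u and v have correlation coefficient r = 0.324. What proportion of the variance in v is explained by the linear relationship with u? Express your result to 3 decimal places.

r² = (0.324)² = 0.105

0.105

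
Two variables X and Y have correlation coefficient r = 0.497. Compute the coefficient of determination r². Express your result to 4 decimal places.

r² = (0.497)² = 0.2470

0.2470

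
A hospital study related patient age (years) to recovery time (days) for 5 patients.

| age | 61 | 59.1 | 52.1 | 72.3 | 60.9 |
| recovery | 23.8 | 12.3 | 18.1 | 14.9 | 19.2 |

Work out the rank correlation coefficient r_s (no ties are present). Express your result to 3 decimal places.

0.200

Rank age: 4, 2, 1, 5, 3
Rank recovery: 5, 1, 3, 2, 4
d = rank(age) − rank(recovery): -1, 1, -2, 3, -1; Σd² = 16
ρ = 1 − 6Σd² / [n(n²−1)] = 1 − 6×16 / (5×24) = 1 − 96/120 ≈ 0.200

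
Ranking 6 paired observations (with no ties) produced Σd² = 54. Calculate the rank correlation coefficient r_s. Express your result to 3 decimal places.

-0.543

ρ = 1 − 6Σd² / [n(n²−1)] = 1 − 6×54 / (6×35)
  = 1 − 324/210 = 1 − 1.5429 ≈ -0.543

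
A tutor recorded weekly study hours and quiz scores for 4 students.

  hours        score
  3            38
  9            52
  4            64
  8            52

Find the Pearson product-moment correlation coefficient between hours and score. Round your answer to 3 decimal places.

n = 4, Σx = 24, Σy = 206, Σx² = 170, Σy² = 10948, Σxy = 1254
nΣxy − ΣxΣy = 5016 − 4944 = 72
nΣx² − (Σx)² = 680 − 576 = 104; nΣy² − (Σy)² = 43792 − 42436 = 1356
r = 72 / √(104 × 1356) = 72 / 375.5316 ≈ 0.192

0.192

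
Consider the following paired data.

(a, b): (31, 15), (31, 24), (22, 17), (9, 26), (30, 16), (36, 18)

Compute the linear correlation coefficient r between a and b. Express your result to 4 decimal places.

n = 6, Σa = 159, Σb = 116, Σa² = 4683, Σb² = 2346, Σab = 2945
nΣab − ΣaΣb = 17670 − 18444 = -774
nΣa² − (Σa)² = 28098 − 25281 = 2817; nΣb² − (Σb)² = 14076 − 13456 = 620
r = -774 / √(2817 × 620) = -774 / 1321.5673 ≈ -0.5857

-0.5857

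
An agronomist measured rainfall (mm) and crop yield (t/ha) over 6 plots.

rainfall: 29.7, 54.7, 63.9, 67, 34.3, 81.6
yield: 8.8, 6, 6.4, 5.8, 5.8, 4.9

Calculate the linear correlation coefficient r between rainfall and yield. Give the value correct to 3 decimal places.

-0.717

n = 6, Σx = 331.2, Σy = 37.7, Σx² = 20281.44, Σy² = 245.69, Σxy = 1985.9
nΣxy − ΣxΣy = 11915.4 − 12486.24 = -570.84
nΣx² − (Σx)² = 121688.64 − 109693.44 = 11995.2; nΣy² − (Σy)² = 1474.14 − 1421.29 = 52.85
r = -570.84 / √(11995.2 × 52.85) = -570.84 / 796.2075 ≈ -0.717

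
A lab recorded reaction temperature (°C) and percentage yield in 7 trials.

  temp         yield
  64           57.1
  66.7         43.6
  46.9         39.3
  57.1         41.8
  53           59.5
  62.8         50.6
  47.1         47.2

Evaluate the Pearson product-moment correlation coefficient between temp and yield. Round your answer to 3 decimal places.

0.230

n = 7, Σx = 397.6, Σy = 339.1, Σx² = 22976.16, Σy² = 16781.55, Σxy = 19346.77
nΣxy − ΣxΣy = 135427.39 − 134826.16 = 601.23
nΣx² − (Σx)² = 160833.12 − 158085.76 = 2747.36; nΣy² − (Σy)² = 117470.85 − 114988.81 = 2482.04
r = 601.23 / √(2747.36 × 2482.04) = 601.23 / 2611.3325 ≈ 0.230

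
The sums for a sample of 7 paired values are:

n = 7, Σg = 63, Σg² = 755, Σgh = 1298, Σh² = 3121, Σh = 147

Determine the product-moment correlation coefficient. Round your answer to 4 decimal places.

r = (nΣgh − ΣgΣh) / √[(nΣg² − (Σg)²)(nΣh² − (Σh)²)]
Numerator: 7×1298 − 63×147 = -175
Denominator: √[(5285 − 3969)(21847 − 21609)] = √[1316 × 238] = 559.6499
r = -175 / 559.6499 ≈ -0.3127

-0.3127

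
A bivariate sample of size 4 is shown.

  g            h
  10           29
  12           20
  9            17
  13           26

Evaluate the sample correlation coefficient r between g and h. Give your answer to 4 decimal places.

0.3000

n = 4, Σg = 44, Σh = 92, Σg² = 494, Σh² = 2206, Σgh = 1021
nΣgh − ΣgΣh = 4084 − 4048 = 36
nΣg² − (Σg)² = 1976 − 1936 = 40; nΣh² − (Σh)² = 8824 − 8464 = 360
r = 36 / √(40 × 360) = 36 / 120.0000 ≈ 0.3000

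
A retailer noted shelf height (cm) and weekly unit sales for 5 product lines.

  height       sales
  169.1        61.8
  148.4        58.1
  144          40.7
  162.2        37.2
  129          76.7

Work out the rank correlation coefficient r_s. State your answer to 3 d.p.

Rank height: 5, 3, 2, 4, 1
Rank sales: 4, 3, 2, 1, 5
d = rank(height) − rank(sales): 1, 0, 0, 3, -4; Σd² = 26
ρ = 1 − 6Σd² / [n(n²−1)] = 1 − 6×26 / (5×24) = 1 − 156/120 ≈ -0.300

-0.300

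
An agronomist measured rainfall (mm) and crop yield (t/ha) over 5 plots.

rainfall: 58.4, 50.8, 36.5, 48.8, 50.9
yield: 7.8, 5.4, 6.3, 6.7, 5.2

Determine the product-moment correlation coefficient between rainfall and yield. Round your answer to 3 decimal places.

0.309

n = 5, Σx = 245.4, Σy = 31.4, Σx² = 12295.7, Σy² = 201.62, Σxy = 1551.43
nΣxy − ΣxΣy = 7757.15 − 7705.56 = 51.59
nΣx² − (Σx)² = 61478.5 − 60221.16 = 1257.34; nΣy² − (Σy)² = 1008.1 − 985.96 = 22.14
r = 51.59 / √(1257.34 × 22.14) = 51.59 / 166.8458 ≈ 0.309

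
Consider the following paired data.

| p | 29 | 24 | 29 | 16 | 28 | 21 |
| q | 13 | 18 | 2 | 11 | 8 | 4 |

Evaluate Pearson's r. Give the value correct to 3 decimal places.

n = 6, Σp = 147, Σq = 56, Σp² = 3739, Σq² = 698, Σpq = 1351
nΣpq − ΣpΣq = 8106 − 8232 = -126
nΣp² − (Σp)² = 22434 − 21609 = 825; nΣq² − (Σq)² = 4188 − 3136 = 1052
r = -126 / √(825 × 1052) = -126 / 931.6115 ≈ -0.135

-0.135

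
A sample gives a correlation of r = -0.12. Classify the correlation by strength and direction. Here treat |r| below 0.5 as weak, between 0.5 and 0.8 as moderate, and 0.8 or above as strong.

r = -0.12 < 0 so the relationship is negative.
|r| = 0.12, which falls in the weak range.

weak negative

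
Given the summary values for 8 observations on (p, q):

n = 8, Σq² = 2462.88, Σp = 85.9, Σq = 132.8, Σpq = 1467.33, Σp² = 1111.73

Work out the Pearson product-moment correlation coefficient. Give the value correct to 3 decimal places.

0.187

r = (nΣpq − ΣpΣq) / √[(nΣp² − (Σp)²)(nΣq² − (Σq)²)]
Numerator: 8×1467.33 − 85.9×132.8 = 331.12
Denominator: √[(8893.84 − 7378.81)(19703.04 − 17635.84)] = √[1515.03 × 2067.2] = 1769.7090
r = 331.12 / 1769.7090 ≈ 0.187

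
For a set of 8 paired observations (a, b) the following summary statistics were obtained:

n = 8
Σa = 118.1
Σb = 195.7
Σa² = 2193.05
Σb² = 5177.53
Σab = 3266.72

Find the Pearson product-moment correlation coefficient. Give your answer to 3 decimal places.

0.902

r = (nΣab − ΣaΣb) / √[(nΣa² − (Σa)²)(nΣb² − (Σb)²)]
Numerator: 8×3266.72 − 118.1×195.7 = 3021.59
Denominator: √[(17544.4 − 13947.61)(41420.24 − 38298.49)] = √[3596.79 × 3121.75] = 3350.8625
r = 3021.59 / 3350.8625 ≈ 0.902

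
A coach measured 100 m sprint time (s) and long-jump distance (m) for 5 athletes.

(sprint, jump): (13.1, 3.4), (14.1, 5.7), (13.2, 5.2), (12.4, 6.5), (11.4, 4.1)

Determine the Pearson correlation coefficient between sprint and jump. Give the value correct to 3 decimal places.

n = 5, Σx = 64.2, Σy = 24.9, Σx² = 828.38, Σy² = 130.15, Σxy = 320.89
nΣxy − ΣxΣy = 1604.45 − 1598.58 = 5.87
nΣx² − (Σx)² = 4141.9 − 4121.64 = 20.26; nΣy² − (Σy)² = 650.75 − 620.01 = 30.74
r = 5.87 / √(20.26 × 30.74) = 5.87 / 24.9558 ≈ 0.235

0.235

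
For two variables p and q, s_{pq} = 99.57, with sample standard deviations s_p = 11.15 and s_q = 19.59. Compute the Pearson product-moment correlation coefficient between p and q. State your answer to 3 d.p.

0.456

r = Cov(p,q) / (s_p · s_q) = 99.57 / (11.15 × 19.59)
  = 99.57 / 218.4285 ≈ 0.456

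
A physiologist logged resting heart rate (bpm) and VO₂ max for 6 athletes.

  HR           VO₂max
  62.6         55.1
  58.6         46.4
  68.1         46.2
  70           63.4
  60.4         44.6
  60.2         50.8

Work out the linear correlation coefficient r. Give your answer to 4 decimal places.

0.5880

n = 6, Σx = 379.9, Σy = 306.5, Σx² = 24162.53, Σy² = 15912.77, Σxy = 19504.52
nΣxy − ΣxΣy = 117027.12 − 116439.35 = 587.77
nΣx² − (Σx)² = 144975.18 − 144324.01 = 651.17; nΣy² − (Σy)² = 95476.62 − 93942.25 = 1534.37
r = 587.77 / √(651.17 × 1534.37) = 587.77 / 999.5678 ≈ 0.5880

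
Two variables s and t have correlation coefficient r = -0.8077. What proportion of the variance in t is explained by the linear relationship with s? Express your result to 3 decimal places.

r² = (-0.8077)² = 0.652

0.652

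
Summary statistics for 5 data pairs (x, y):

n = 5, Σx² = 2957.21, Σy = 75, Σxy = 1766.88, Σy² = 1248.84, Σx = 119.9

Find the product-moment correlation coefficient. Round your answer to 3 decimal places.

r = (nΣxy − ΣxΣy) / √[(nΣx² − (Σx)²)(nΣy² − (Σy)²)]
Numerator: 5×1766.88 − 119.9×75 = -158.1
Denominator: √[(14786.05 − 14376.01)(6244.2 − 5625)] = √[410.04 × 619.2] = 503.8817
r = -158.1 / 503.8817 ≈ -0.314

-0.314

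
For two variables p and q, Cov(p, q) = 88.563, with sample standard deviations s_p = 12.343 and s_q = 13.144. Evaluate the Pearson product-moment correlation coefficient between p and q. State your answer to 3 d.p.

0.546

r = Cov(p,q) / (s_p · s_q) = 88.563 / (12.343 × 13.144)
  = 88.563 / 162.2364 ≈ 0.546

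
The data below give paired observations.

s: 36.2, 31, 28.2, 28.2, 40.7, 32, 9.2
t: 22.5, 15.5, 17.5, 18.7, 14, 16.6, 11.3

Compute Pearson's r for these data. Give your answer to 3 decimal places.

0.529

n = 7, Σs = 205.5, Σt = 116.1, Σs² = 6627.05, Σt² = 2001.69, Σst = 3520.8
nΣst − ΣsΣt = 24645.6 − 23858.55 = 787.05
nΣs² − (Σs)² = 46389.35 − 42230.25 = 4159.1; nΣt² − (Σt)² = 14011.83 − 13479.21 = 532.62
r = 787.05 / √(4159.1 × 532.62) = 787.05 / 1488.3615 ≈ 0.529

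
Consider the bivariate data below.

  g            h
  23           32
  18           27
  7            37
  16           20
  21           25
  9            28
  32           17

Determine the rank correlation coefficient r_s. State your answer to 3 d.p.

-0.536

Rank g: 6, 4, 1, 3, 5, 2, 7
Rank h: 6, 4, 7, 2, 3, 5, 1
d = rank(g) − rank(h): 0, 0, -6, 1, 2, -3, 6; Σd² = 86
ρ = 1 − 6Σd² / [n(n²−1)] = 1 − 6×86 / (7×48) = 1 − 516/336 ≈ -0.536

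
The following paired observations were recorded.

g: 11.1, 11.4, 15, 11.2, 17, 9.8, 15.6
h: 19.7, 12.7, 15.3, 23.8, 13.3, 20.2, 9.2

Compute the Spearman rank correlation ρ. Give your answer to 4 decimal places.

-0.7143

Rank g: 2, 4, 5, 3, 7, 1, 6
Rank h: 5, 2, 4, 7, 3, 6, 1
d = rank(g) − rank(h): -3, 2, 1, -4, 4, -5, 5; Σd² = 96
ρ = 1 − 6Σd² / [n(n²−1)] = 1 − 6×96 / (7×48) = 1 − 576/336 ≈ -0.7143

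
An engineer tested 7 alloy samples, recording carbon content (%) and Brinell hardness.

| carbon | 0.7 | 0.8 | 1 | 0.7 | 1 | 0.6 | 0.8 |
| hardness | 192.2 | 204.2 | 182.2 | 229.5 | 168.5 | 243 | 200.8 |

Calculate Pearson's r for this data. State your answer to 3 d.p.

n = 7, Σx = 5.6, Σy = 1420.4, Σx² = 4.62, Σy² = 292267.46, Σxy = 1115.69
nΣxy − ΣxΣy = 7809.83 − 7954.24 = -144.41
nΣx² − (Σx)² = 32.34 − 31.36 = 0.98; nΣy² − (Σy)² = 2045872.22 − 2017536.16 = 28336.06
r = -144.41 / √(0.98 × 28336.06) = -144.41 / 166.6413 ≈ -0.867

-0.867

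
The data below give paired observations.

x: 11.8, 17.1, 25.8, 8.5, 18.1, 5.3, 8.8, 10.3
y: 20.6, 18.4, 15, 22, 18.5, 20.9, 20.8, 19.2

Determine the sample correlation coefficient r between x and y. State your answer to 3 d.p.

n = 8, Σx = 105.7, Σy = 155.4, Σx² = 1708.77, Σy² = 3052.26, Σxy = 1958.14
nΣxy − ΣxΣy = 15665.12 − 16425.78 = -760.66
nΣx² − (Σx)² = 13670.16 − 11172.49 = 2497.67; nΣy² − (Σy)² = 24418.08 − 24149.16 = 268.92
r = -760.66 / √(2497.67 × 268.92) = -760.66 / 819.5568 ≈ -0.928

-0.928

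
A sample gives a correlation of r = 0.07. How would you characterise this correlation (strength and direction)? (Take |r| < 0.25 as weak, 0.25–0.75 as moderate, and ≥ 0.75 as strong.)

r = 0.07 > 0 so the relationship is positive.
|r| = 0.07, which falls in the weak range.

weak positive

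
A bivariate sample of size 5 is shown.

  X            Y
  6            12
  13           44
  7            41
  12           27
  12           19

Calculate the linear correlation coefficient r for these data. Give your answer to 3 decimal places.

0.296

n = 5, ΣX = 50, ΣY = 143, ΣX² = 542, ΣY² = 4851, ΣXY = 1483
nΣXY − ΣXΣY = 7415 − 7150 = 265
nΣX² − (ΣX)² = 2710 − 2500 = 210; nΣY² − (ΣY)² = 24255 − 20449 = 3806
r = 265 / √(210 × 3806) = 265 / 894.0134 ≈ 0.296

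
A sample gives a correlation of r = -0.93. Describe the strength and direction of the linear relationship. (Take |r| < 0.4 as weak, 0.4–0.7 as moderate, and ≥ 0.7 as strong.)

r = -0.93 < 0 so the relationship is negative.
|r| = 0.93, which falls in the strong range.

strong negative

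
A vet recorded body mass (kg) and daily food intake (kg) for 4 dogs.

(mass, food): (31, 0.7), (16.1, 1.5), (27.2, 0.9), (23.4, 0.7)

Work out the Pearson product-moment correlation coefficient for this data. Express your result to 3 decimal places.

n = 4, Σx = 97.7, Σy = 3.8, Σx² = 2507.61, Σy² = 4.04, Σxy = 86.71
nΣxy − ΣxΣy = 346.84 − 371.26 = -24.42
nΣx² − (Σx)² = 10030.44 − 9545.29 = 485.15; nΣy² − (Σy)² = 16.16 − 14.44 = 1.72
r = -24.42 / √(485.15 × 1.72) = -24.42 / 28.8870 ≈ -0.845

-0.845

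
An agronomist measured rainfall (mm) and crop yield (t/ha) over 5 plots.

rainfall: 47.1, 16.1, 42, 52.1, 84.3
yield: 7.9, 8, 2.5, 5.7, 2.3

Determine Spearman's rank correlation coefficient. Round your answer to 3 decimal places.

-0.700

Rank rainfall: 3, 1, 2, 4, 5
Rank yield: 4, 5, 2, 3, 1
d = rank(rainfall) − rank(yield): -1, -4, 0, 1, 4; Σd² = 34
ρ = 1 − 6Σd² / [n(n²−1)] = 1 − 6×34 / (5×24) = 1 − 204/120 ≈ -0.700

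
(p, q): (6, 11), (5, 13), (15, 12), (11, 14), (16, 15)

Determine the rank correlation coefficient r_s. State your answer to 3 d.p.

Rank p: 2, 1, 4, 3, 5
Rank q: 1, 3, 2, 4, 5
d = rank(p) − rank(q): 1, -2, 2, -1, 0; Σd² = 10
ρ = 1 − 6Σd² / [n(n²−1)] = 1 − 6×10 / (5×24) = 1 − 60/120 ≈ 0.500

0.500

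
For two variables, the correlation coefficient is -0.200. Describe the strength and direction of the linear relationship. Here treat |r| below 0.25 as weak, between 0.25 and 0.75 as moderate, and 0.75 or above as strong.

weak negative

r = -0.200 < 0 so the relationship is negative.
|r| = 0.200, which falls in the weak range.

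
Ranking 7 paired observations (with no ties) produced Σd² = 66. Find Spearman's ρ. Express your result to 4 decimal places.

ρ = 1 − 6Σd² / [n(n²−1)] = 1 − 6×66 / (7×48)
  = 1 − 396/336 = 1 − 1.17857 ≈ -0.1786

-0.1786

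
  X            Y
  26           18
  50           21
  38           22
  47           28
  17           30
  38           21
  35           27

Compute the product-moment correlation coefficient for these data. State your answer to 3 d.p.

-0.213

n = 7, ΣX = 251, ΣY = 167, ΣX² = 9787, ΣY² = 4103, ΣXY = 5923
nΣXY − ΣXΣY = 41461 − 41917 = -456
nΣX² − (ΣX)² = 68509 − 63001 = 5508; nΣY² − (ΣY)² = 28721 − 27889 = 832
r = -456 / √(5508 × 832) = -456 / 2140.7139 ≈ -0.213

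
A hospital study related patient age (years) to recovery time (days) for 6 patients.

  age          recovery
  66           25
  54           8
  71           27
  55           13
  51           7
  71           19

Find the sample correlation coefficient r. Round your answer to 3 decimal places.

n = 6, Σx = 368, Σy = 99, Σx² = 22980, Σy² = 1997, Σxy = 6420
nΣxy − ΣxΣy = 38520 − 36432 = 2088
nΣx² − (Σx)² = 137880 − 135424 = 2456; nΣy² − (Σy)² = 11982 − 9801 = 2181
r = 2088 / √(2456 × 2181) = 2088 / 2314.4191 ≈ 0.902

0.902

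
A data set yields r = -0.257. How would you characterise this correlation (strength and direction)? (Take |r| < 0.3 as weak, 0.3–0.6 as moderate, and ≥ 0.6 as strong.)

weak negative

r = -0.257 < 0 so the relationship is negative.
|r| = 0.257, which falls in the weak range.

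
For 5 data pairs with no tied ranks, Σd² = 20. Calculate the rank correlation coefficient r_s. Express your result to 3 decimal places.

0.000

ρ = 1 − 6Σd² / [n(n²−1)] = 1 − 6×20 / (5×24)
  = 1 − 120/120 = 1 − 1.0000 ≈ 0.000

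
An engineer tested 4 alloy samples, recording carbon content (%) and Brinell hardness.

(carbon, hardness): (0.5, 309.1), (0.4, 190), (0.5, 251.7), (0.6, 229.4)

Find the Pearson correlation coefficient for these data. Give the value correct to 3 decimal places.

n = 4, Σx = 2, Σy = 980.2, Σx² = 1.02, Σy² = 247620.06, Σxy = 494.04
nΣxy − ΣxΣy = 1976.16 − 1960.4 = 15.76
nΣx² − (Σx)² = 4.08 − 4 = 0.08; nΣy² − (Σy)² = 990480.24 − 960792.04 = 29688.2
r = 15.76 / √(0.08 × 29688.2) = 15.76 / 48.7345 ≈ 0.323

0.323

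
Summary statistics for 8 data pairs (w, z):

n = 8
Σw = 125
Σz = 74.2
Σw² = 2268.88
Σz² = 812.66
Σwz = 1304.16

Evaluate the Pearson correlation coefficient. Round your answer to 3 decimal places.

r = (nΣwz − ΣwΣz) / √[(nΣw² − (Σw)²)(nΣz² − (Σz)²)]
Numerator: 8×1304.16 − 125×74.2 = 1158.28
Denominator: √[(18151.04 − 15625)(6501.28 − 5505.64)] = √[2526.04 × 995.64] = 1585.8835
r = 1158.28 / 1585.8835 ≈ 0.730

0.730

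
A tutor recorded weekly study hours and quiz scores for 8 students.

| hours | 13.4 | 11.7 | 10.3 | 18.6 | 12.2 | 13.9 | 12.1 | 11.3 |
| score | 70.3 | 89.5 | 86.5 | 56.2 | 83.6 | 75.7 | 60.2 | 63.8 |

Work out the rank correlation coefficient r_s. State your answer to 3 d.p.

Rank hours: 6, 3, 1, 8, 5, 7, 4, 2
Rank score: 4, 8, 7, 1, 6, 5, 2, 3
d = rank(hours) − rank(score): 2, -5, -6, 7, -1, 2, 2, -1; Σd² = 124
ρ = 1 − 6Σd² / [n(n²−1)] = 1 − 6×124 / (8×63) = 1 − 744/504 ≈ -0.476

-0.476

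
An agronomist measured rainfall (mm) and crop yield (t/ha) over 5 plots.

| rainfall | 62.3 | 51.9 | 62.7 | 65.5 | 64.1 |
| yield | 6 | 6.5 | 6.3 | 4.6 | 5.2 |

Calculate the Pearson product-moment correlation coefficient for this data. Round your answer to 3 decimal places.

-0.719

n = 5, Σx = 306.5, Σy = 28.6, Σx² = 18905.25, Σy² = 166.14, Σxy = 1740.78
nΣxy − ΣxΣy = 8703.9 − 8765.9 = -62
nΣx² − (Σx)² = 94526.25 − 93942.25 = 584; nΣy² − (Σy)² = 830.7 − 817.96 = 12.74
r = -62 / √(584 × 12.74) = -62 / 86.2564 ≈ -0.719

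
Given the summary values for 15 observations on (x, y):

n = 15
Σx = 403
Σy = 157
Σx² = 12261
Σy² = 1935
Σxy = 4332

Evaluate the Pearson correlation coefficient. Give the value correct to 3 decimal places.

0.176

r = (nΣxy − ΣxΣy) / √[(nΣx² − (Σx)²)(nΣy² − (Σy)²)]
Numerator: 15×4332 − 403×157 = 1709
Denominator: √[(183915 − 162409)(29025 − 24649)] = √[21506 × 4376] = 9701.0441
r = 1709 / 9701.0441 ≈ 0.176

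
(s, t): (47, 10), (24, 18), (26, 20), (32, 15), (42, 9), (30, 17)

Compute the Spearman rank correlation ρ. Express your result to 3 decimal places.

-0.886

Rank s: 6, 1, 2, 4, 5, 3
Rank t: 2, 5, 6, 3, 1, 4
d = rank(s) − rank(t): 4, -4, -4, 1, 4, -1; Σd² = 66
ρ = 1 − 6Σd² / [n(n²−1)] = 1 − 6×66 / (6×35) = 1 − 396/210 ≈ -0.886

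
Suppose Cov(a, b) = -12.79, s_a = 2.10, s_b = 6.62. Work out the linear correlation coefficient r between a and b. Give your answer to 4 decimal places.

-0.9200

r = Cov(a,b) / (s_a · s_b) = -12.79 / (2.10 × 6.62)
  = -12.79 / 13.9020 ≈ -0.9200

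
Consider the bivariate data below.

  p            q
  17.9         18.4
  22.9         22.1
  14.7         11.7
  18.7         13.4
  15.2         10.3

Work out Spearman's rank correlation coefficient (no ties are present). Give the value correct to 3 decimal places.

Rank p: 3, 5, 1, 4, 2
Rank q: 4, 5, 2, 3, 1
d = rank(p) − rank(q): -1, 0, -1, 1, 1; Σd² = 4
ρ = 1 − 6Σd² / [n(n²−1)] = 1 − 6×4 / (5×24) = 1 − 24/120 ≈ 0.800

0.800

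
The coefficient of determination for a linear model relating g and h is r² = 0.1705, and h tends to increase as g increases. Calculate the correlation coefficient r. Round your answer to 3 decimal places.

0.413

|r| = √0.1705 = 0.413
The association is positive, so r = 0.413.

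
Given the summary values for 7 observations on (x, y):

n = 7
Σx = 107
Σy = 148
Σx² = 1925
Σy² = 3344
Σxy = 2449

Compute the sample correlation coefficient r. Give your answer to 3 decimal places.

0.749

r = (nΣxy − ΣxΣy) / √[(nΣx² − (Σx)²)(nΣy² − (Σy)²)]
Numerator: 7×2449 − 107×148 = 1307
Denominator: √[(13475 − 11449)(23408 − 21904)] = √[2026 × 1504] = 1745.5956
r = 1307 / 1745.5956 ≈ 0.749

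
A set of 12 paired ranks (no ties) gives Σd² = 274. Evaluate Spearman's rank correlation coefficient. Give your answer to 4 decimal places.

ρ = 1 − 6Σd² / [n(n²−1)] = 1 − 6×274 / (12×143)
  = 1 − 1644/1716 = 1 − 0.95804 ≈ 0.0420

0.0420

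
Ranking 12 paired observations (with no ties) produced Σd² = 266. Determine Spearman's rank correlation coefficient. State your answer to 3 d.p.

ρ = 1 − 6Σd² / [n(n²−1)] = 1 − 6×266 / (12×143)
  = 1 − 1596/1716 = 1 − 0.9301 ≈ 0.070

0.070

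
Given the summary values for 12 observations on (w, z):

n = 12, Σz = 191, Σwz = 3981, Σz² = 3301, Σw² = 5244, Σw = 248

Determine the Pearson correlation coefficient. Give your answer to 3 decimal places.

0.191

r = (nΣwz − ΣwΣz) / √[(nΣw² − (Σw)²)(nΣz² − (Σz)²)]
Numerator: 12×3981 − 248×191 = 404
Denominator: √[(62928 − 61504)(39612 − 36481)] = √[1424 × 3131] = 2111.5265
r = 404 / 2111.5265 ≈ 0.191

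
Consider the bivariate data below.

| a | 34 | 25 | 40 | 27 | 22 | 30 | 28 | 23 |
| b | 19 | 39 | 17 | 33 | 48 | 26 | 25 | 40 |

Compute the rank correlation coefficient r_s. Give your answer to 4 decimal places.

Rank a: 7, 3, 8, 4, 1, 6, 5, 2
Rank b: 2, 6, 1, 5, 8, 4, 3, 7
d = rank(a) − rank(b): 5, -3, 7, -1, -7, 2, 2, -5; Σd² = 166
ρ = 1 − 6Σd² / [n(n²−1)] = 1 − 6×166 / (8×63) = 1 − 996/504 ≈ -0.9762

-0.9762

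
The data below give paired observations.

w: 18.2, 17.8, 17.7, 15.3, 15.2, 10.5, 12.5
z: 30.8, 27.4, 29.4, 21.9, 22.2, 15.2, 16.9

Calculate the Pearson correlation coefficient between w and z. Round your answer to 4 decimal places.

0.9747

n = 7, Σw = 107.2, Σz = 163.8, Σw² = 1693, Σz² = 4052.86, Σwz = 2612.02
nΣwz − ΣwΣz = 18284.14 − 17559.36 = 724.78
nΣw² − (Σw)² = 11851 − 11491.84 = 359.16; nΣz² − (Σz)² = 28370.02 − 26830.44 = 1539.58
r = 724.78 / √(359.16 × 1539.58) = 724.78 / 743.6098 ≈ 0.9747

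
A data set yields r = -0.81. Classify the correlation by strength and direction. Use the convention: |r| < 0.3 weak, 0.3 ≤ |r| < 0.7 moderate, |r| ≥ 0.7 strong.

r = -0.81 < 0 so the relationship is negative.
|r| = 0.81, which falls in the strong range.

strong negative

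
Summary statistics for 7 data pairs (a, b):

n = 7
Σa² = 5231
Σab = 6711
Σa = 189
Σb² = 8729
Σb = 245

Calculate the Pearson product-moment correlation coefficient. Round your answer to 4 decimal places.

0.6838

r = (nΣab − ΣaΣb) / √[(nΣa² − (Σa)²)(nΣb² − (Σb)²)]
Numerator: 7×6711 − 189×245 = 672
Denominator: √[(36617 − 35721)(61103 − 60025)] = √[896 × 1078] = 982.7960
r = 672 / 982.7960 ≈ 0.6838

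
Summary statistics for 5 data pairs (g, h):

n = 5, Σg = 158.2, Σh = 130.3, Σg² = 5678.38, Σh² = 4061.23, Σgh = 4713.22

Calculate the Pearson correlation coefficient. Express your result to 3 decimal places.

r = (nΣgh − ΣgΣh) / √[(nΣg² − (Σg)²)(nΣh² − (Σh)²)]
Numerator: 5×4713.22 − 158.2×130.3 = 2952.64
Denominator: √[(28391.9 − 25027.24)(20306.15 − 16978.09)] = √[3364.66 × 3328.06] = 3346.3100
r = 2952.64 / 3346.3100 ≈ 0.882

0.882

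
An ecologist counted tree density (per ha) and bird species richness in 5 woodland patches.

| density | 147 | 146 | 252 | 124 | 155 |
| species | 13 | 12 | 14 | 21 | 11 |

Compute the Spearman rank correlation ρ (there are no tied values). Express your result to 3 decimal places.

Rank density: 3, 2, 5, 1, 4
Rank species: 3, 2, 4, 5, 1
d = rank(density) − rank(species): 0, 0, 1, -4, 3; Σd² = 26
ρ = 1 − 6Σd² / [n(n²−1)] = 1 − 6×26 / (5×24) = 1 − 156/120 ≈ -0.300

-0.300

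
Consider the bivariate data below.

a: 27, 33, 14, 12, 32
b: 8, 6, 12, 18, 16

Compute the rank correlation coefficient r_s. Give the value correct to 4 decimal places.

Rank a: 3, 5, 2, 1, 4
Rank b: 2, 1, 3, 5, 4
d = rank(a) − rank(b): 1, 4, -1, -4, 0; Σd² = 34
ρ = 1 − 6Σd² / [n(n²−1)] = 1 − 6×34 / (5×24) = 1 − 204/120 ≈ -0.7000

-0.7000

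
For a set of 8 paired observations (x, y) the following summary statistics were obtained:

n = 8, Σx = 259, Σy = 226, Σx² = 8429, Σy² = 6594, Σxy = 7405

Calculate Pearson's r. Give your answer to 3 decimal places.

r = (nΣxy − ΣxΣy) / √[(nΣx² − (Σx)²)(nΣy² − (Σy)²)]
Numerator: 8×7405 − 259×226 = 706
Denominator: √[(67432 − 67081)(52752 − 51076)] = √[351 × 1676] = 766.9915
r = 706 / 766.9915 ≈ 0.920

0.920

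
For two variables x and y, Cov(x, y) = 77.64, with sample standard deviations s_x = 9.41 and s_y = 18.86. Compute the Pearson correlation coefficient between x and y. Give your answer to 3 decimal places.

r = Cov(x,y) / (s_x · s_y) = 77.64 / (9.41 × 18.86)
  = 77.64 / 177.4726 ≈ 0.437

0.437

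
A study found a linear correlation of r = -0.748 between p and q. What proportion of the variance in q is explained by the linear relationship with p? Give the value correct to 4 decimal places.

r² = (-0.748)² = 0.5595

0.5595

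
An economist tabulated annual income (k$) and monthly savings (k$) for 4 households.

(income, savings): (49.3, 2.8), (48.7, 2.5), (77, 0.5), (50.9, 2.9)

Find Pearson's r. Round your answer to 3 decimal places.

-0.978

n = 4, Σx = 225.9, Σy = 8.7, Σx² = 13321.99, Σy² = 22.75, Σxy = 445.9
nΣxy − ΣxΣy = 1783.6 − 1965.33 = -181.73
nΣx² − (Σx)² = 53287.96 − 51030.81 = 2257.15; nΣy² − (Σy)² = 91 − 75.69 = 15.31
r = -181.73 / √(2257.15 × 15.31) = -181.73 / 185.8950 ≈ -0.978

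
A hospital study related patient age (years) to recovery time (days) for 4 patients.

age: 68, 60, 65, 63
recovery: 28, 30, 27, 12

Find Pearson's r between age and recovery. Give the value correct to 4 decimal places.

0.0839

n = 4, Σx = 256, Σy = 97, Σx² = 16418, Σy² = 2557, Σxy = 6215
nΣxy − ΣxΣy = 24860 − 24832 = 28
nΣx² − (Σx)² = 65672 − 65536 = 136; nΣy² − (Σy)² = 10228 − 9409 = 819
r = 28 / √(136 × 819) = 28 / 333.7424 ≈ 0.0839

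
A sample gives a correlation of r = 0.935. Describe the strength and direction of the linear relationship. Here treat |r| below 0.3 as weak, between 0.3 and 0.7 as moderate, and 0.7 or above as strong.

strong positive

r = 0.935 > 0 so the relationship is positive.
|r| = 0.935, which falls in the strong range.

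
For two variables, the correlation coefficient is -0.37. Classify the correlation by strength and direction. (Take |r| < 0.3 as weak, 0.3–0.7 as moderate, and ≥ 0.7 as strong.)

r = -0.37 < 0 so the relationship is negative.
|r| = 0.37, which falls in the moderate range.

moderate negative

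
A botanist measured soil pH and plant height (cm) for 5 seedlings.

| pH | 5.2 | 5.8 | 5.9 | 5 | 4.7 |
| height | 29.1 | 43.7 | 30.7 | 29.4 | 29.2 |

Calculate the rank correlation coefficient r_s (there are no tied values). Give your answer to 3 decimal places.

Rank pH: 3, 4, 5, 2, 1
Rank height: 1, 5, 4, 3, 2
d = rank(pH) − rank(height): 2, -1, 1, -1, -1; Σd² = 8
ρ = 1 − 6Σd² / [n(n²−1)] = 1 − 6×8 / (5×24) = 1 − 48/120 ≈ 0.600

0.600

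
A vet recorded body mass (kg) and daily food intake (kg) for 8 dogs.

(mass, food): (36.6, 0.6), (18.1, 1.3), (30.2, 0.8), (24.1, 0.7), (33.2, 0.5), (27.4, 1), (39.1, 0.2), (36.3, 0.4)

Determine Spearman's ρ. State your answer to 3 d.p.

-0.857

Rank mass: 7, 1, 4, 2, 5, 3, 8, 6
Rank food: 4, 8, 6, 5, 3, 7, 1, 2
d = rank(mass) − rank(food): 3, -7, -2, -3, 2, -4, 7, 4; Σd² = 156
ρ = 1 − 6Σd² / [n(n²−1)] = 1 − 6×156 / (8×63) = 1 − 936/504 ≈ -0.857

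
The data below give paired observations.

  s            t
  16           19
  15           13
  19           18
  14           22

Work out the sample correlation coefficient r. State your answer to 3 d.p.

-0.124

n = 4, Σs = 64, Σt = 72, Σs² = 1038, Σt² = 1338, Σst = 1149
nΣst − ΣsΣt = 4596 − 4608 = -12
nΣs² − (Σs)² = 4152 − 4096 = 56; nΣt² − (Σt)² = 5352 − 5184 = 168
r = -12 / √(56 × 168) = -12 / 96.9948 ≈ -0.124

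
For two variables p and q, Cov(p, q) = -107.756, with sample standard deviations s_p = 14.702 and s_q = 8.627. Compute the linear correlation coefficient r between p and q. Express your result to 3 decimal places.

-0.850

r = Cov(p,q) / (s_p · s_q) = -107.756 / (14.702 × 8.627)
  = -107.756 / 126.8342 ≈ -0.850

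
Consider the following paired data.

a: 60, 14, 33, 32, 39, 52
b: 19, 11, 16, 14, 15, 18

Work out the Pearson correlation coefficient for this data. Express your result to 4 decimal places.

0.9666

n = 6, Σa = 230, Σb = 93, Σa² = 10134, Σb² = 1483, Σab = 3791
nΣab − ΣaΣb = 22746 − 21390 = 1356
nΣa² − (Σa)² = 60804 − 52900 = 7904; nΣb² − (Σb)² = 8898 − 8649 = 249
r = 1356 / √(7904 × 249) = 1356 / 1402.8884 ≈ 0.9666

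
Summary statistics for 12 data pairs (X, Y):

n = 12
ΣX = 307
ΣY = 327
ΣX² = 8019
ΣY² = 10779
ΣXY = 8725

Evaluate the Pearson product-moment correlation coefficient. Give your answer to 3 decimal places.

0.647

r = (nΣXY − ΣXΣY) / √[(nΣX² − (ΣX)²)(nΣY² − (ΣY)²)]
Numerator: 12×8725 − 307×327 = 4311
Denominator: √[(96228 − 94249)(129348 − 106929)] = √[1979 × 22419] = 6660.8709
r = 4311 / 6660.8709 ≈ 0.647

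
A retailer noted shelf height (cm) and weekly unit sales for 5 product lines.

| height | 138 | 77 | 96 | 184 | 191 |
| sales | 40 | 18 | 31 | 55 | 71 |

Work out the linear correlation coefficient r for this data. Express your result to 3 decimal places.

0.965

n = 5, Σx = 686, Σy = 215, Σx² = 104526, Σy² = 10951, Σxy = 33563
nΣxy − ΣxΣy = 167815 − 147490 = 20325
nΣx² − (Σx)² = 522630 − 470596 = 52034; nΣy² − (Σy)² = 54755 − 46225 = 8530
r = 20325 / √(52034 × 8530) = 20325 / 21067.7483 ≈ 0.965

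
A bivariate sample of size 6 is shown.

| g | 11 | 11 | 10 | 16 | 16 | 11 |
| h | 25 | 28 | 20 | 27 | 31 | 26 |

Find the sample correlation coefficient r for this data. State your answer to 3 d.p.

n = 6, Σg = 75, Σh = 157, Σg² = 975, Σh² = 4175, Σgh = 1997
nΣgh − ΣgΣh = 11982 − 11775 = 207
nΣg² − (Σg)² = 5850 − 5625 = 225; nΣh² − (Σh)² = 25050 − 24649 = 401
r = 207 / √(225 × 401) = 207 / 300.3748 ≈ 0.689

0.689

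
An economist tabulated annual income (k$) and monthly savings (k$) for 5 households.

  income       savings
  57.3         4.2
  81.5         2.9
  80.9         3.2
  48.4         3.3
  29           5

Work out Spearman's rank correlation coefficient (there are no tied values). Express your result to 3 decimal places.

-0.900

Rank income: 3, 5, 4, 2, 1
Rank savings: 4, 1, 2, 3, 5
d = rank(income) − rank(savings): -1, 4, 2, -1, -4; Σd² = 38
ρ = 1 − 6Σd² / [n(n²−1)] = 1 − 6×38 / (5×24) = 1 − 228/120 ≈ -0.900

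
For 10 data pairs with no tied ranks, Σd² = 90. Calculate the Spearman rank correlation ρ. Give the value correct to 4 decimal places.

0.4545

ρ = 1 − 6Σd² / [n(n²−1)] = 1 − 6×90 / (10×99)
  = 1 − 540/990 = 1 − 0.54545 ≈ 0.4545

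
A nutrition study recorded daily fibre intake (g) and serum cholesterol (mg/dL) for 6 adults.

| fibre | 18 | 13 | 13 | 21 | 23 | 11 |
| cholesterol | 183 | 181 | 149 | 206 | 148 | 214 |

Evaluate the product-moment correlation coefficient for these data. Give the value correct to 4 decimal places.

n = 6, Σx = 99, Σy = 1081, Σx² = 1753, Σy² = 198587, Σxy = 17668
nΣxy − ΣxΣy = 106008 − 107019 = -1011
nΣx² − (Σx)² = 10518 − 9801 = 717; nΣy² − (Σy)² = 1191522 − 1168561 = 22961
r = -1011 / √(717 × 22961) = -1011 / 4057.4668 ≈ -0.2492

-0.2492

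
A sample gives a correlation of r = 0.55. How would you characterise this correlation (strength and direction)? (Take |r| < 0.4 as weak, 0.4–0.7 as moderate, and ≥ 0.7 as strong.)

r = 0.55 > 0 so the relationship is positive.
|r| = 0.55, which falls in the moderate range.

moderate positive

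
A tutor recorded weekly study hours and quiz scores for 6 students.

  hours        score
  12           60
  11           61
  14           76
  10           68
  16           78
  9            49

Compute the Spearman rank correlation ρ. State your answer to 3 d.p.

Rank hours: 4, 3, 5, 2, 6, 1
Rank score: 2, 3, 5, 4, 6, 1
d = rank(hours) − rank(score): 2, 0, 0, -2, 0, 0; Σd² = 8
ρ = 1 − 6Σd² / [n(n²−1)] = 1 − 6×8 / (6×35) = 1 − 48/210 ≈ 0.771

0.771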